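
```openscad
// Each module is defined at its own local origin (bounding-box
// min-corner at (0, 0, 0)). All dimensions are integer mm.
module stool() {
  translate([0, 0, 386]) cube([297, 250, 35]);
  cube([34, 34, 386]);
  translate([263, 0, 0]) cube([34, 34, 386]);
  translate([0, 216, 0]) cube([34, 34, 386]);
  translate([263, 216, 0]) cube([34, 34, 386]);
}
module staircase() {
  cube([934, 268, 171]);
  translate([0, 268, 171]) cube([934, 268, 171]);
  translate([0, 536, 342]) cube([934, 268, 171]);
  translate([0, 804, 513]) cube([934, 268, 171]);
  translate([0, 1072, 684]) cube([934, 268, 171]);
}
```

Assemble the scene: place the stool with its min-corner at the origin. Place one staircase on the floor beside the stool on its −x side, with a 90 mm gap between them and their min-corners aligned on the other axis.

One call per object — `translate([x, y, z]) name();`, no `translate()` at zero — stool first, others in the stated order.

stool();
translate([-1024, 0, 0]) staircase();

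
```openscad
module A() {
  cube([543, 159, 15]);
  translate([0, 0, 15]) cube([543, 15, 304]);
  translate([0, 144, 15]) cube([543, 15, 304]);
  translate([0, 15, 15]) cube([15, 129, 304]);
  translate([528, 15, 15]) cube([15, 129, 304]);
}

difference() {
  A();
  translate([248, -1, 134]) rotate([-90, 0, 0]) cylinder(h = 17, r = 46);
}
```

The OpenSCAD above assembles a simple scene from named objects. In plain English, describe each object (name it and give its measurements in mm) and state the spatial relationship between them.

A is an open-topped rectangular box: outside dimensions 543×159×319 mm, with a uniform wall and base thickness of 15 mm. The base is a full 543×159 slab on the floor; four walls sit on top of the base. The front and back walls (the −y and +y sides) span the full width; the two side walls fit between them.

The open box has a circular hole of radius 46 mm through its front wall, centred at (x = 248, z = 134).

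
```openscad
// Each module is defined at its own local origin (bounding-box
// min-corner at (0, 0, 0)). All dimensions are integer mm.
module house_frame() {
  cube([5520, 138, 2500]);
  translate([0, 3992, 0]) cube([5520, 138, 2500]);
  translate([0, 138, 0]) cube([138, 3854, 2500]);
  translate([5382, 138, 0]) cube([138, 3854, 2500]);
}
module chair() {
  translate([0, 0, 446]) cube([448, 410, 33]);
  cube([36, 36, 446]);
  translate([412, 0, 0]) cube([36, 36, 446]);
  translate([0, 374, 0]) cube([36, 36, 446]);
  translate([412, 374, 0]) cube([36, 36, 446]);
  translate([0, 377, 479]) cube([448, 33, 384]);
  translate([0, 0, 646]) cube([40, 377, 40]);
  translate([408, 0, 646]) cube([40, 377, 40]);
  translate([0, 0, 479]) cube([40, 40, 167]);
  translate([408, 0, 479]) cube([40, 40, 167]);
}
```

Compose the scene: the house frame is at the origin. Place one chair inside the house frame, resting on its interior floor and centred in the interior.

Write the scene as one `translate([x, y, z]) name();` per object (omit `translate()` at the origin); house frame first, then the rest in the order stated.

house_frame();
translate([2536, 1860, 0]) chair();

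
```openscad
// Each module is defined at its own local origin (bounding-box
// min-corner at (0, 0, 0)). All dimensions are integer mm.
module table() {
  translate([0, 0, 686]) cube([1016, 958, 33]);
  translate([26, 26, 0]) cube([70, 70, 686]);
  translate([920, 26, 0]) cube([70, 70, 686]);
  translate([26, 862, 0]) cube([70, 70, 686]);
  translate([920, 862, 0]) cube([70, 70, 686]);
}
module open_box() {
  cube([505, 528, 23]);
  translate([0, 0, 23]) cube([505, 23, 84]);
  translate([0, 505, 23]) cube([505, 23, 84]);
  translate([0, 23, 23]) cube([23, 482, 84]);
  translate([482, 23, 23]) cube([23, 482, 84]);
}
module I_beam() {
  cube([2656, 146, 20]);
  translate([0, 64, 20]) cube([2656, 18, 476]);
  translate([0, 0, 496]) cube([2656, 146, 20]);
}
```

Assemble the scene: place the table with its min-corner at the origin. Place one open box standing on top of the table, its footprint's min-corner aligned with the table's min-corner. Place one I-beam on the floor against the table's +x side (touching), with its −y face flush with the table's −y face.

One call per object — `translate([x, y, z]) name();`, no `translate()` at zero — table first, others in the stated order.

table();
translate([0, 0, 719]) open_box();
translate([1016, 0, 0]) I_beam();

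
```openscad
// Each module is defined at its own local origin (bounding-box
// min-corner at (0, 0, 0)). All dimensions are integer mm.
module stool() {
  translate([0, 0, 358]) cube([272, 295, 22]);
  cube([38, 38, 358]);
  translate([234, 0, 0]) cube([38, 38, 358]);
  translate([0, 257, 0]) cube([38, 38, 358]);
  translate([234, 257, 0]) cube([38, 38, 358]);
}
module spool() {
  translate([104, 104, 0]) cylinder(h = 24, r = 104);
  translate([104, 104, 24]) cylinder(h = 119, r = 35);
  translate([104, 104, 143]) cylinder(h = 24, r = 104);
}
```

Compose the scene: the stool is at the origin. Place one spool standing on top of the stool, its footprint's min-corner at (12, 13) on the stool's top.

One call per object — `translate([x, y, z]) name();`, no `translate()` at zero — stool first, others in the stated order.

stool();
translate([12, 13, 380]) spool();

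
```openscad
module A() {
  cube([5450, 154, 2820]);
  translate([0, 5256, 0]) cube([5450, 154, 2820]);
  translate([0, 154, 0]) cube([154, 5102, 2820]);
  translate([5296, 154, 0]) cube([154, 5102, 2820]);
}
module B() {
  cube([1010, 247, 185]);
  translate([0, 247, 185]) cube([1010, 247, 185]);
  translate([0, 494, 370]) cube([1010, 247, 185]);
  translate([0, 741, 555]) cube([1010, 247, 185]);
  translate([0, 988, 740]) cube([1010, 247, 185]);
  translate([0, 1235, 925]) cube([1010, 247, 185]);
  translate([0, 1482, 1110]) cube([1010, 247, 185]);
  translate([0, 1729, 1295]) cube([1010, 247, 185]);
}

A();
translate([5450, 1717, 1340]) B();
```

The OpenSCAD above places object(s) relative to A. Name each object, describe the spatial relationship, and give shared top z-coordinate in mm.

A is a house frame. B is a staircase. The staircase is beside the house frame with their tops flush at z = 2820. The shared top z-coordinate is 2820 mm.

Both tops at z = 2820 mm.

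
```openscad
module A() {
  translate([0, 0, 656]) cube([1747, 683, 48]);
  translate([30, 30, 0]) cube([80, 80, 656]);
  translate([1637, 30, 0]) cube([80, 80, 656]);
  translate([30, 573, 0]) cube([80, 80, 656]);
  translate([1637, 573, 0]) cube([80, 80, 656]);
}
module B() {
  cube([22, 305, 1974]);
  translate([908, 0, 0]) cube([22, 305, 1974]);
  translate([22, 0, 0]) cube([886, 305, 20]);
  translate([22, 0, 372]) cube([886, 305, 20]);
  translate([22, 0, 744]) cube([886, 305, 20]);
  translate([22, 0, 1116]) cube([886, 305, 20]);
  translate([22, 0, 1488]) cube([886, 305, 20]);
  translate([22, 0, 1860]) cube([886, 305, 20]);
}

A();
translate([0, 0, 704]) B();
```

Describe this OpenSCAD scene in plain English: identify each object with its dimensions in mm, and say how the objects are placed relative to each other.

A is a rectangular dining table. The top is 1747×683×48 mm with its upper surface at z = 704 mm. It stands on four 80×80 mm square legs, each inset 30 mm from the nearest pair of top edges, running from the floor to the underside of the top.

B is an open bookshelf. Two side panels, each 22 mm thick, 305 mm deep and 1974 mm tall, stand 930 mm apart (outside-to-outside). Between them sit 6 shelves, each 20 mm thick and 305 mm deep, spanning the full gap between the sides. The bottom shelf rests on the floor (its underside at z = 0) and the clear gap between one shelf's top and the next shelf's underside is 352 mm.

The bookshelf is on top of the table.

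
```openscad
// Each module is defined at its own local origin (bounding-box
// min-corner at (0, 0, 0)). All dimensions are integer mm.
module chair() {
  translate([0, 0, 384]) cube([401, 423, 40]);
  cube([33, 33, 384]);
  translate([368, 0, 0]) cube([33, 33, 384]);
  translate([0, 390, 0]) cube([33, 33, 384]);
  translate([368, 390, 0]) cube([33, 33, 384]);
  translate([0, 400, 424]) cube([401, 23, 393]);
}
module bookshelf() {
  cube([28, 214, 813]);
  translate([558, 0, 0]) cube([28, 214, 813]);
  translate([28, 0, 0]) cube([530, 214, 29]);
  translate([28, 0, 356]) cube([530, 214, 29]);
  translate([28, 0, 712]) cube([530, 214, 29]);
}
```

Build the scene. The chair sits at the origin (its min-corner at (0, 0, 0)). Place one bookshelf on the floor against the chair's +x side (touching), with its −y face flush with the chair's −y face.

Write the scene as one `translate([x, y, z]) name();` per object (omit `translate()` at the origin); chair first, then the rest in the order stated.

chair();
translate([401, 0, 0]) bookshelf();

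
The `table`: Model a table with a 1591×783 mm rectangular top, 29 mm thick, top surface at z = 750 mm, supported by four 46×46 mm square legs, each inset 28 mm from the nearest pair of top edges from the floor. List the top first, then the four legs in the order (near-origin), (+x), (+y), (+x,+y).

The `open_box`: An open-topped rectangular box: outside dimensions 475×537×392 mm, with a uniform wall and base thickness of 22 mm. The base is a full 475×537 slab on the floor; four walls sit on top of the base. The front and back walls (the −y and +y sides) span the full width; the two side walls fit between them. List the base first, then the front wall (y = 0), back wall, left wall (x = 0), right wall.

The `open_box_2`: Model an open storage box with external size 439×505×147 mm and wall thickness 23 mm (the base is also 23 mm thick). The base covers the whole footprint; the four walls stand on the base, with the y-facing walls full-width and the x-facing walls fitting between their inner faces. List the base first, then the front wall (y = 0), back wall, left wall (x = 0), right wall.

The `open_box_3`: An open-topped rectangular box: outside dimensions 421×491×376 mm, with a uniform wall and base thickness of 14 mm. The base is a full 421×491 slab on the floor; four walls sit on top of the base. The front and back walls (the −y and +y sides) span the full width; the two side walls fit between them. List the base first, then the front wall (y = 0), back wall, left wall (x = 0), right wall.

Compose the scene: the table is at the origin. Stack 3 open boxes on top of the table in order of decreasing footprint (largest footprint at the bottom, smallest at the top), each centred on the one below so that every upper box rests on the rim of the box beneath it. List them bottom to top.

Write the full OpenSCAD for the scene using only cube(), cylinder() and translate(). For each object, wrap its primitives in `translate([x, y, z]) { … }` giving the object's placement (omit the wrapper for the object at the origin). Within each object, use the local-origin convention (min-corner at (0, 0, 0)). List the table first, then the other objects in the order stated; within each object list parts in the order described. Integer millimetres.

translate([0, 0, 721]) cube([1591, 783, 29]);
translate([28, 28, 0]) cube([46, 46, 721]);
translate([1517, 28, 0]) cube([46, 46, 721]);
translate([28, 709, 0]) cube([46, 46, 721]);
translate([1517, 709, 0]) cube([46, 46, 721]);
translate([558, 123, 750]) {
  cube([475, 537, 22]);
  translate([0, 0, 22]) cube([475, 22, 370]);
  translate([0, 515, 22]) cube([475, 22, 370]);
  translate([0, 22, 22]) cube([22, 493, 370]);
  translate([453, 22, 22]) cube([22, 493, 370]);
}
translate([576, 139, 1142]) {
  cube([439, 505, 23]);
  translate([0, 0, 23]) cube([439, 23, 124]);
  translate([0, 482, 23]) cube([439, 23, 124]);
  translate([0, 23, 23]) cube([23, 459, 124]);
  translate([416, 23, 23]) cube([23, 459, 124]);
}
translate([585, 146, 1289]) {
  cube([421, 491, 14]);
  translate([0, 0, 14]) cube([421, 14, 362]);
  translate([0, 477, 14]) cube([421, 14, 362]);
  translate([0, 14, 14]) cube([14, 463, 362]);
  translate([407, 14, 14]) cube([14, 463, 362]);
}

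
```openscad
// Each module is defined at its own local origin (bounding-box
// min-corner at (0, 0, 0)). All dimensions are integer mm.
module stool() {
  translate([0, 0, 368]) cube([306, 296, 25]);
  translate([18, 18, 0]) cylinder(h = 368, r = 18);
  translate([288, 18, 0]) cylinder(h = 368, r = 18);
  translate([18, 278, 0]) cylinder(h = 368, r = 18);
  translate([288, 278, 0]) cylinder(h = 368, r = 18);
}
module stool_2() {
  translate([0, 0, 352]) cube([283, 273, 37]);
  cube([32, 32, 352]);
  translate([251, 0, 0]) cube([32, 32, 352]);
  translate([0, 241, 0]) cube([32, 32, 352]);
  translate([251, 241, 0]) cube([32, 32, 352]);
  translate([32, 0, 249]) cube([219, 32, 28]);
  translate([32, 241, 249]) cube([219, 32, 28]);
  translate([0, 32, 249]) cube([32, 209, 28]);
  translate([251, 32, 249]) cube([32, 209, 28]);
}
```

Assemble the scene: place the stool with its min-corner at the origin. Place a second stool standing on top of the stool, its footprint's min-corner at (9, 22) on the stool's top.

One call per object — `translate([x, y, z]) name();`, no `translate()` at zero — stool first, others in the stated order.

stool();
translate([9, 22, 393]) stool_2();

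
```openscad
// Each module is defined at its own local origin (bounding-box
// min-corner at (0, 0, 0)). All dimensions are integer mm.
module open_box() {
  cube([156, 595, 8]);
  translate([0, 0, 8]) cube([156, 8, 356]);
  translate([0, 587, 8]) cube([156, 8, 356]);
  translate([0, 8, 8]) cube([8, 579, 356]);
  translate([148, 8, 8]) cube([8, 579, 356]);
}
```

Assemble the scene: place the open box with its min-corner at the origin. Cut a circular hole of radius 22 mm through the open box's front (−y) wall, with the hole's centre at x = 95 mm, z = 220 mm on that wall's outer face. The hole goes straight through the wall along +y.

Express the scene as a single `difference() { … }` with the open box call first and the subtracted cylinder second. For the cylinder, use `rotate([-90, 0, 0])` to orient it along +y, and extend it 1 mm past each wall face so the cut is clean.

difference() {
  open_box();
  translate([95, -1, 220]) rotate([-90, 0, 0]) cylinder(h = 10, r = 22);
}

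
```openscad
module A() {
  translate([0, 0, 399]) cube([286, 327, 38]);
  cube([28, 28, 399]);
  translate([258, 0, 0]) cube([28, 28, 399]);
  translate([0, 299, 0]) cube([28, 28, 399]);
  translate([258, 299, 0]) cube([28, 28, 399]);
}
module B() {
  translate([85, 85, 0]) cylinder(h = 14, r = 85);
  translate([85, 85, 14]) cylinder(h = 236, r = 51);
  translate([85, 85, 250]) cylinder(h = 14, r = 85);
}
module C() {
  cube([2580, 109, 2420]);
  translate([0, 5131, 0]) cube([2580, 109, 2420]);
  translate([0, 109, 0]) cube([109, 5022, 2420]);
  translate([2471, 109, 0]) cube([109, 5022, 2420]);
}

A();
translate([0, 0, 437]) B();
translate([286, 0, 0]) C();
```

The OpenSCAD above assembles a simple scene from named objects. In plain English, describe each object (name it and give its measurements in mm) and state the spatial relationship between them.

A is a four-legged stool. The seat is a 286×327×38 mm slab whose top surface is at z = 437 mm; four square legs, each 28×28 mm in cross-section, run from the floor (z = 0) to the underside of the seat, each flush with a corner of the seat.

B is a spool: two coaxial disc flanges of radius 85 mm and thickness 14 mm, joined by a core cylinder of radius 51 mm and height 236 mm. The lower flange rests on z = 0 and the three cylinders share a vertical axis.

C is a box-shaped house frame (walls only): outside footprint 2580×5240 mm, wall height 2420 mm, wall thickness 109 mm. The two y-facing walls run the full x-width; the two x-facing walls fit between the inner faces of the y-facing walls.

The spool is on top of the stool. The house frame is against the stool's +x side, with their −y faces flush.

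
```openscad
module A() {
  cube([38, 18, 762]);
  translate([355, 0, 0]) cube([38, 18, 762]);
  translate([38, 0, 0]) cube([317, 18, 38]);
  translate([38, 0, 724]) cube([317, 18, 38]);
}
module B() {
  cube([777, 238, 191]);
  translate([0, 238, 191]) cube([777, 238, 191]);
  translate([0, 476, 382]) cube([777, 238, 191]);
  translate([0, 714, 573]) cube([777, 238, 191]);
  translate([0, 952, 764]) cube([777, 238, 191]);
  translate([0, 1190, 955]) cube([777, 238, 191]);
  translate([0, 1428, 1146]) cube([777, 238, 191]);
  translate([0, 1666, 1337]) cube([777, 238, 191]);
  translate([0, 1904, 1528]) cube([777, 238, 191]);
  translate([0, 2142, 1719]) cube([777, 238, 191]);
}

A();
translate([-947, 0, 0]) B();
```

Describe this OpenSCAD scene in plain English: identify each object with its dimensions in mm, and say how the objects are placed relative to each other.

A is a rectangular picture frame lying in the x–z plane (depth along y). The opening is 317 mm wide (x) by 686 mm tall (z), surrounded by a border 38 mm wide on all four sides. The frame is 18 mm deep and is made of two full-height vertical stiles with two horizontal rails fitted between them.

B is a straight staircase of 10 solid steps. Each step is 777 mm wide (x), 238 mm deep (y, the going) and 191 mm tall (the rise). The first step rests on the floor; each subsequent step sits one going further in +y and one rise higher in +z, directly behind and above the previous step with no overlap.

The staircase is on the floor beside the picture frame on its −x side.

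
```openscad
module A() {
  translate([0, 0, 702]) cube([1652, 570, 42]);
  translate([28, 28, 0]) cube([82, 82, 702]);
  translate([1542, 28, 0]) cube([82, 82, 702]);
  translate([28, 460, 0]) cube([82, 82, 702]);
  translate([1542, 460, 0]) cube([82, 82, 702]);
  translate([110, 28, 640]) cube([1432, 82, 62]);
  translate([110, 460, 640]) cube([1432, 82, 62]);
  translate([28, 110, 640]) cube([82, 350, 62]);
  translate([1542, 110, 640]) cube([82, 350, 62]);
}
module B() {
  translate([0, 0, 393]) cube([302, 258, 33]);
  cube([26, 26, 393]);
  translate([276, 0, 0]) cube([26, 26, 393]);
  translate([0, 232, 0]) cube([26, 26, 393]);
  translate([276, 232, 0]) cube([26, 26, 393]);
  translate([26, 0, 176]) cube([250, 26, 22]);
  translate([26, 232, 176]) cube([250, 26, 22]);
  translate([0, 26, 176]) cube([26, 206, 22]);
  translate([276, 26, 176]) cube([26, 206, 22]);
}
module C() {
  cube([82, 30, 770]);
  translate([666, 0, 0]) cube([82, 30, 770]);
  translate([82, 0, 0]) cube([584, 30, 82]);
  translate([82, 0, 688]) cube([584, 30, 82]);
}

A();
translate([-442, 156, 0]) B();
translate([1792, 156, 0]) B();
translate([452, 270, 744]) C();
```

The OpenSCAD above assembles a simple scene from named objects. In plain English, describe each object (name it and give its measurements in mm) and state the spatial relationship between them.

A is a table with a 1652×570 mm rectangular top, 42 mm thick, top surface at z = 744 mm, supported by four 82×82 mm square legs, each inset 28 mm from the nearest pair of top edges, running from the floor. Four apron rails, 82 mm thick and 62 mm tall, run between adjacent legs with their top edges flush with the underside of the top and their outer faces flush with the legs' outer faces.

B is a four-legged stool. The seat is 302×258 mm, 33 mm thick, top at z = 426 mm. It stands on four square legs, each 26×26 mm in cross-section, from z = 0 to the seat underside, each flush with a corner of the seat. Four stretchers, 26 mm wide and 22 mm tall, connect adjacent legs with their undersides at z = 176 mm, each running between the inner faces of the legs it joins and aligned with the legs' outer faces on the other axis.

C is a picture frame with a 584×606 mm rectangular opening (x by z) and a uniform 82 mm border on every side. Frame depth is 30 mm along y. It is built from two vertical stiles running the full outside height and two horizontal rails spanning the gap between the stiles.

Two stools sit around the table at the −x, +x sides. The picture frame is on top of the table, centred.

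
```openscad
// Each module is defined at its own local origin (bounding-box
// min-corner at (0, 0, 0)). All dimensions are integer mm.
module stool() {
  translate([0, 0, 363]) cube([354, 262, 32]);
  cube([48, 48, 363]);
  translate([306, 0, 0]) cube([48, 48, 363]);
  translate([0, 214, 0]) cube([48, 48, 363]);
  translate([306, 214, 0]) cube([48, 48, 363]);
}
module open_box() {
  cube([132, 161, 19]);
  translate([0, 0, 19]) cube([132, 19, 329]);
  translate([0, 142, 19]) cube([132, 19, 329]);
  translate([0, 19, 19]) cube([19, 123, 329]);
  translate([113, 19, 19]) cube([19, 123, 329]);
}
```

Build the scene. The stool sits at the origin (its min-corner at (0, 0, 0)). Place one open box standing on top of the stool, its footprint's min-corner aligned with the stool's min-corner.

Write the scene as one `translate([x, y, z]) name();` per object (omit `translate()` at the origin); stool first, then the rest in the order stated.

stool();
translate([0, 0, 395]) open_box();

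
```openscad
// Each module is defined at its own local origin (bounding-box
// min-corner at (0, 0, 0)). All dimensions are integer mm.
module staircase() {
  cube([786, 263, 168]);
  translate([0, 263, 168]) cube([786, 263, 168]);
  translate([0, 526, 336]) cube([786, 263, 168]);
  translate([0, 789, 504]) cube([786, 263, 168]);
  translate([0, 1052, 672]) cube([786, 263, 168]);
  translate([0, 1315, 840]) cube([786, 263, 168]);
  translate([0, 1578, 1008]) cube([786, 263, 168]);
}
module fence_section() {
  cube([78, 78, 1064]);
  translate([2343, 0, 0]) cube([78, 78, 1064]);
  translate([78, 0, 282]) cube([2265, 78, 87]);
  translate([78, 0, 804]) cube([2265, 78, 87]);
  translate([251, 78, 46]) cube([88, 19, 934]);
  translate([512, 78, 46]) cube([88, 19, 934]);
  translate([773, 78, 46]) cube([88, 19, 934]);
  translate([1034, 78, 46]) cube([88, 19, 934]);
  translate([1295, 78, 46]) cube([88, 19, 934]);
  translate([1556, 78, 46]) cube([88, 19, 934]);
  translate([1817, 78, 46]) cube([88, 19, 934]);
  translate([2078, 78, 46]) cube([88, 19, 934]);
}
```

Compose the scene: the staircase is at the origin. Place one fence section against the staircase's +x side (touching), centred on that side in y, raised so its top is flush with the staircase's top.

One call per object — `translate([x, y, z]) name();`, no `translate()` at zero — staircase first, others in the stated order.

staircase();
translate([786, 872, 112]) fence_section();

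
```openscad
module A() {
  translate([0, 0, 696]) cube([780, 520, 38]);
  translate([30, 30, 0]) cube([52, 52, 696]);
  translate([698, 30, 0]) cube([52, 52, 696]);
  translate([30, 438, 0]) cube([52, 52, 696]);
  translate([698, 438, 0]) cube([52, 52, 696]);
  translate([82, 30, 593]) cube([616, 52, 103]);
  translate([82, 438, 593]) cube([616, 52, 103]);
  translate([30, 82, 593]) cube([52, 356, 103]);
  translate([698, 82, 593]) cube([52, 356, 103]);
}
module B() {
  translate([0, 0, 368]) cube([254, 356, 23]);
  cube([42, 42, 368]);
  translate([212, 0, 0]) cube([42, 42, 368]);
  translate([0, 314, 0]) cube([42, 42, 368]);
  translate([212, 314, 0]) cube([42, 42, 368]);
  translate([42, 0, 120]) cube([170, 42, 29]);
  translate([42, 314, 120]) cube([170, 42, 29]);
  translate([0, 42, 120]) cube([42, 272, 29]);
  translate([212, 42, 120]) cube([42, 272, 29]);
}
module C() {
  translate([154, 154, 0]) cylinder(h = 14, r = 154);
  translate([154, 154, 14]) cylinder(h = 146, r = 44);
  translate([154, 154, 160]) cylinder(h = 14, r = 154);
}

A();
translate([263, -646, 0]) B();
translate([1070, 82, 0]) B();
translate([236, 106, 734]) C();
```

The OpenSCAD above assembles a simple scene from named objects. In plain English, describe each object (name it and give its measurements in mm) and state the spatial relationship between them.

A is a table: top 780 mm (x) × 520 mm (y), 38 mm thick, upper face at z = 734 mm, on four 52×52 mm square legs, each inset 30 mm from the nearest pair of top edges, running from z = 0 to the bottom of the top. Four apron rails, 52 mm thick and 103 mm tall, run between adjacent legs with their top edges flush with the underside of the top and their outer faces flush with the legs' outer faces.

B is a four-legged stool. The seat is a 254×356×23 mm slab whose top surface is at z = 391 mm; four square legs, each 42×42 mm in cross-section, run from the floor (z = 0) to the underside of the seat, each flush with a corner of the seat. Four stretchers, 42 mm wide and 29 mm tall, connect adjacent legs with their undersides at z = 120 mm, each running between the inner faces of the legs it joins and aligned with the legs' outer faces on the other axis.

C is a spool: two coaxial disc flanges of radius 154 mm and thickness 14 mm, joined by a core cylinder of radius 44 mm and height 146 mm. The lower flange rests on z = 0 and the three cylinders share a vertical axis.

Two stools sit around the table at the −y, +x sides. The spool is on top of the table, centred.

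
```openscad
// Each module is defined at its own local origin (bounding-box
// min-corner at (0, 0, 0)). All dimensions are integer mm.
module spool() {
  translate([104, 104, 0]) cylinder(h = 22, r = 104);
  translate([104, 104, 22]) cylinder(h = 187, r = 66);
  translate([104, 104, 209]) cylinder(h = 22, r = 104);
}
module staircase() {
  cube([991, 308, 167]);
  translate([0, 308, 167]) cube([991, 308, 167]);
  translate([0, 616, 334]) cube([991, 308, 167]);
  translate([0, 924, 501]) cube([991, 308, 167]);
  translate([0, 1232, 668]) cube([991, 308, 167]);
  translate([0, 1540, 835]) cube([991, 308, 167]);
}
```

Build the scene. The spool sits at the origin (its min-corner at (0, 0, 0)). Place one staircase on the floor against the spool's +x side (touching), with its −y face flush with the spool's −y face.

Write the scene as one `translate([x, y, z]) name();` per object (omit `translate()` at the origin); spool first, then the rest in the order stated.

spool();
translate([208, 0, 0]) staircase();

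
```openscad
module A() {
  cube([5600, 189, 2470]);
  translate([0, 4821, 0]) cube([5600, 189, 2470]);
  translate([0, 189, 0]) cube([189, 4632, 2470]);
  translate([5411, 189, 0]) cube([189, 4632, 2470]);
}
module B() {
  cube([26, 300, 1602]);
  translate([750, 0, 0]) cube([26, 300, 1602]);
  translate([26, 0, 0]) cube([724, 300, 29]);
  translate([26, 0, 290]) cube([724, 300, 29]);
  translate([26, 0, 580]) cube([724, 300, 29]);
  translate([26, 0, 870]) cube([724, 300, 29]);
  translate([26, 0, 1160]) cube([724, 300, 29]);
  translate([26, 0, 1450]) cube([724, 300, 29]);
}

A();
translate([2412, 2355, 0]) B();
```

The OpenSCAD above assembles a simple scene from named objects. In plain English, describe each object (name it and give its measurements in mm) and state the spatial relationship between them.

A is a box-shaped house frame (walls only): outside footprint 5600×5010 mm, wall height 2470 mm, wall thickness 189 mm. The two y-facing walls run the full x-width; the two x-facing walls fit between the inner faces of the y-facing walls.

B is a bookshelf 776 mm wide overall, 300 mm deep and 1602 mm tall. The two sides are 26 mm thick vertical panels. 6 horizontal shelves of 29 mm thickness span between the inner faces of the sides; the lowest shelf sits on the floor and shelves are stacked with a clear vertical gap of 261 mm between each pair.

The bookshelf sits inside the house frame, centred.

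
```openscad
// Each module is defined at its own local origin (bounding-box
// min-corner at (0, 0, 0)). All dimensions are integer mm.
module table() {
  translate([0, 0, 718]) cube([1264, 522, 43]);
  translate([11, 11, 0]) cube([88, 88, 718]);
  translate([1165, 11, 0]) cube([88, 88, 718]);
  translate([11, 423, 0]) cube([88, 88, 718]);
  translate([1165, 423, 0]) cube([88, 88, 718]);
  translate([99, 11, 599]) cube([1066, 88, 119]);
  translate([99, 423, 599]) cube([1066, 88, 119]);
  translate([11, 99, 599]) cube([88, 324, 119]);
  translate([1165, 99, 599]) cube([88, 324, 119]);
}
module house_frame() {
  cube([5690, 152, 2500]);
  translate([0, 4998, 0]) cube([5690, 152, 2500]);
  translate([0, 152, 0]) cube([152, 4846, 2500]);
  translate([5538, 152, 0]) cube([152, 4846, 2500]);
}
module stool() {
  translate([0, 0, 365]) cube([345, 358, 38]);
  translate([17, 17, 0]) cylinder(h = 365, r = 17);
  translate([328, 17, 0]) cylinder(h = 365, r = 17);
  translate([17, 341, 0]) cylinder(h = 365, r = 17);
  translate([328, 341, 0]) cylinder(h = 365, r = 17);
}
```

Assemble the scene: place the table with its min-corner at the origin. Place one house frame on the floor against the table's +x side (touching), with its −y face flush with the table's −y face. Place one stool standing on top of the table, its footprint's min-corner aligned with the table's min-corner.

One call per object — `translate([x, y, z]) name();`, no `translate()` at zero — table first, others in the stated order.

table();
translate([1264, 0, 0]) house_frame();
translate([0, 0, 761]) stool();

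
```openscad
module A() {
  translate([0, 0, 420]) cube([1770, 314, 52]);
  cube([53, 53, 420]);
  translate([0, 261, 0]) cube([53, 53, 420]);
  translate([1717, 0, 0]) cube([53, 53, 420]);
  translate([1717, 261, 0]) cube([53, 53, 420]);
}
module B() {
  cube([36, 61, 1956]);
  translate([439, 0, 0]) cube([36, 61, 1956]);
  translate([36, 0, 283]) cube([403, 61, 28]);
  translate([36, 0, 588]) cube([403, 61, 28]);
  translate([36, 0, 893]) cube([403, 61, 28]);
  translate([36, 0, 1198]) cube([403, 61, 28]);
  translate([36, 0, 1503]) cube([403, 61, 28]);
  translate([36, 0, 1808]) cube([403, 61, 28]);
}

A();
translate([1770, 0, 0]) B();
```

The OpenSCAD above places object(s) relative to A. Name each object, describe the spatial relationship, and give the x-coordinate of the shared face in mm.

The bench's +x face and the ladder's −x face are both at x = 1770 mm.

A is a bench. B is a ladder. The ladder is against the bench's +x side, with their −y faces flush. The x-coordinate of the shared face is 1770 mm.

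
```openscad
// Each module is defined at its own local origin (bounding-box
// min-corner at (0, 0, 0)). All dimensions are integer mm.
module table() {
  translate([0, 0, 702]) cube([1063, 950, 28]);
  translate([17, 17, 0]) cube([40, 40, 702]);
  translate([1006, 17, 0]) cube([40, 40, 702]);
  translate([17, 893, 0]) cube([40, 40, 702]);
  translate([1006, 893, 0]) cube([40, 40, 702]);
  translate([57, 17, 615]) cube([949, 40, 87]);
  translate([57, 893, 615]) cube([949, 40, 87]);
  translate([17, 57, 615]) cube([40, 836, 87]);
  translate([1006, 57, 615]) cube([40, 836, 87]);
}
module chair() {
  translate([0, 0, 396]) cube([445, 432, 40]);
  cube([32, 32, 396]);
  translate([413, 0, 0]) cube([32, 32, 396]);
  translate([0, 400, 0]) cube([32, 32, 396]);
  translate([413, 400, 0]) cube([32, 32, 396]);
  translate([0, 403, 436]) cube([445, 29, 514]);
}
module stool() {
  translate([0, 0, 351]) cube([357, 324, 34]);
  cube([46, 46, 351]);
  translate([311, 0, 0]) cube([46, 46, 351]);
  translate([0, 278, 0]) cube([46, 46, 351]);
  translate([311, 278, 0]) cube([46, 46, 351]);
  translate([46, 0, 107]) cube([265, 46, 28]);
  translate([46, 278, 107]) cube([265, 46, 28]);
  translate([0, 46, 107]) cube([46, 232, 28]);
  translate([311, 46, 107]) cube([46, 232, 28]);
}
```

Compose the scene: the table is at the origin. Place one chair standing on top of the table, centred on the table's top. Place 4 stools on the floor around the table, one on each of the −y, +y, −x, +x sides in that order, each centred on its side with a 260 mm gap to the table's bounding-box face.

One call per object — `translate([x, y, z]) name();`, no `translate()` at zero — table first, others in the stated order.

table();
translate([309, 259, 730]) chair();
translate([353, -584, 0]) stool();
translate([353, 1210, 0]) stool();
translate([-617, 313, 0]) stool();
translate([1323, 313, 0]) stool();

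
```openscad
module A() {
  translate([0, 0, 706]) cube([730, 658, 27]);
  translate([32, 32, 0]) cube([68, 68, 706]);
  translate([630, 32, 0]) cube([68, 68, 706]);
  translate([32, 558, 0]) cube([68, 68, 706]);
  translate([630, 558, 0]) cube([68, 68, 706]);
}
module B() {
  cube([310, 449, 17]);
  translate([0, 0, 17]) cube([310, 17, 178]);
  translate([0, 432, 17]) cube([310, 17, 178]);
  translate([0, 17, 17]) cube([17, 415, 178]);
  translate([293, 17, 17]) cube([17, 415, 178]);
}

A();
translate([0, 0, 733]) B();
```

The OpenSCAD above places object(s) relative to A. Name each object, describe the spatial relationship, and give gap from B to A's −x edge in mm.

A is a table. B is an open box. The open box is on top of the table. The gap from the open box to the table's −x edge is 0 mm.

The open box's min-x is at 0; the table's min-x is 0; gap = 0 mm.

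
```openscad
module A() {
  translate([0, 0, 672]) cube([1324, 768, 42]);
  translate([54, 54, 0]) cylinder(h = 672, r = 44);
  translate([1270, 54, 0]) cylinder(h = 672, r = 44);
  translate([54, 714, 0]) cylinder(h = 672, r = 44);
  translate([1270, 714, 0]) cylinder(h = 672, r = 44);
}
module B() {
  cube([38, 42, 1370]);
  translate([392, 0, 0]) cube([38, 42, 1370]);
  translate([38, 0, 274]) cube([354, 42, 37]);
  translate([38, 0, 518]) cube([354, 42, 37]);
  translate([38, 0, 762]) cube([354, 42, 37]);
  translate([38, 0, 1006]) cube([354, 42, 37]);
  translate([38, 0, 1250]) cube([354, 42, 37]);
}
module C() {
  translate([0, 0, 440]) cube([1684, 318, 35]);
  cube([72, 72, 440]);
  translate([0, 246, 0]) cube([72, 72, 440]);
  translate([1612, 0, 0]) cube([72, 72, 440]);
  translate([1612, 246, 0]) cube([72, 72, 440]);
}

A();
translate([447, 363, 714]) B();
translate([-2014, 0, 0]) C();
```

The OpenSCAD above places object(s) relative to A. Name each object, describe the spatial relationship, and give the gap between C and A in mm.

The bench's nearest face is 330 mm from the table's −x face.

A is a table. B is a ladder. C is a bench. The ladder is on top of the table, centred. The bench is on the floor beside the table on its −x side. The gap between the bench and the table is 330 mm.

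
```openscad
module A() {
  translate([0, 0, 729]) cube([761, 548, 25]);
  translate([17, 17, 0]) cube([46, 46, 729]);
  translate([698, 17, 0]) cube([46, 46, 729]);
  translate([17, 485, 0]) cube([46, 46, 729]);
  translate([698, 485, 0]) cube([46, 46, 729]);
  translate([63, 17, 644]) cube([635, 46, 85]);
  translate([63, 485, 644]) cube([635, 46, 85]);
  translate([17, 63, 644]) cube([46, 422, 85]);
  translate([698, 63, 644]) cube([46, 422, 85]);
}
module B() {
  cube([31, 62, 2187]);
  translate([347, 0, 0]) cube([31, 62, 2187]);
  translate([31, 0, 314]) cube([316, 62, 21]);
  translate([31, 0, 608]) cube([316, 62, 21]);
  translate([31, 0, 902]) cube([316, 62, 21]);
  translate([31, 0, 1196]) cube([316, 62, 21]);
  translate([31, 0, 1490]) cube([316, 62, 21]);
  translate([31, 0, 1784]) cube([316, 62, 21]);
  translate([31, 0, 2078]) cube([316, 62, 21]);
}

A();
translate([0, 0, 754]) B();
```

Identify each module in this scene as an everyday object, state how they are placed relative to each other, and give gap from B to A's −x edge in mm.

The ladder's min-x is at 0; the table's min-x is 0; gap = 0 mm.

A is a table. B is a ladder. The ladder is on top of the table. The gap from the ladder to the table's −x edge is 0 mm.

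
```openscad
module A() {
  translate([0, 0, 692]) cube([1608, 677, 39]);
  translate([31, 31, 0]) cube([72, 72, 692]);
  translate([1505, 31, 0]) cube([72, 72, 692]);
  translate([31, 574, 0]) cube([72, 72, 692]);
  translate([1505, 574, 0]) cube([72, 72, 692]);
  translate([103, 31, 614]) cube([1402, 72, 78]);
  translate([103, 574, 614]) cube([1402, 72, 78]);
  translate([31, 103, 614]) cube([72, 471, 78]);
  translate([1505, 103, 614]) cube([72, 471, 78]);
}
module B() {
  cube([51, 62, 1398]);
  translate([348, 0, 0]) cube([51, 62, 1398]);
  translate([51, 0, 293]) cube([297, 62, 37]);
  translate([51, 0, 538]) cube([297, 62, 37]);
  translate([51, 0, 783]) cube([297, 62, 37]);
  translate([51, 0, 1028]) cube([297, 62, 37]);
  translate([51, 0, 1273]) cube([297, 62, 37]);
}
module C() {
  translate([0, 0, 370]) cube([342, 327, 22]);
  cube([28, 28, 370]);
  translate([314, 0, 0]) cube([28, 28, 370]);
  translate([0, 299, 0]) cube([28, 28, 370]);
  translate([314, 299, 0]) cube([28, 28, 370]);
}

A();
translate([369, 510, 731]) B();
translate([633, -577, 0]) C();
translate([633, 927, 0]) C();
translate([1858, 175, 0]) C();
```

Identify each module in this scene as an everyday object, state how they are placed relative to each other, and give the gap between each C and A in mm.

A is a table. B is a ladder. C is a stool. The ladder is on top of the table. Three stools sit around the table at the −y, +y, +x sides. The gap between each stool and the table is 250 mm.

Each stool's nearest face is 250 mm from the table's bounding box.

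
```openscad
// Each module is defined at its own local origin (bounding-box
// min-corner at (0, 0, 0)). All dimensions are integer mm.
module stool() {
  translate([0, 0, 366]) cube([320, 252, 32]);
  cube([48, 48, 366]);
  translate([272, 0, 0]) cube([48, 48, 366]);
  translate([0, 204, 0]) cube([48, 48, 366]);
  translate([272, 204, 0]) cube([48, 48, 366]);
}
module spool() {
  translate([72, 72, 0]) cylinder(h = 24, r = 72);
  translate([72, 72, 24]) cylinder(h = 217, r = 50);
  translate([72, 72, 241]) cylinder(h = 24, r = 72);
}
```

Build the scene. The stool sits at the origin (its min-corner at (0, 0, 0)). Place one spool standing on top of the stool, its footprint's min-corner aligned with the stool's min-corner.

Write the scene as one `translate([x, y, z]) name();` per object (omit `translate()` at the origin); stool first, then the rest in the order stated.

stool();
translate([0, 0, 398]) spool();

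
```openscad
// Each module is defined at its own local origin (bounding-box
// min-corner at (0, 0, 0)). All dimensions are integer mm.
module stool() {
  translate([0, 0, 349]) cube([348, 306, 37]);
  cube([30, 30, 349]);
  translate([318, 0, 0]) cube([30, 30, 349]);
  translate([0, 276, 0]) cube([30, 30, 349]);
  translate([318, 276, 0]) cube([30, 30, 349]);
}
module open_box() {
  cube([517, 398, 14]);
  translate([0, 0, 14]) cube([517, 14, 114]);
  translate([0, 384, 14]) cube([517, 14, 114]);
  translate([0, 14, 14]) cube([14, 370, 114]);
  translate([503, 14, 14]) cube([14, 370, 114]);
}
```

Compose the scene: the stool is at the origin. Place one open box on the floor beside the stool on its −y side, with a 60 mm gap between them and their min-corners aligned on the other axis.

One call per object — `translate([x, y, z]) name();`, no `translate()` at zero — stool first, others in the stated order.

stool();
translate([0, -458, 0]) open_box();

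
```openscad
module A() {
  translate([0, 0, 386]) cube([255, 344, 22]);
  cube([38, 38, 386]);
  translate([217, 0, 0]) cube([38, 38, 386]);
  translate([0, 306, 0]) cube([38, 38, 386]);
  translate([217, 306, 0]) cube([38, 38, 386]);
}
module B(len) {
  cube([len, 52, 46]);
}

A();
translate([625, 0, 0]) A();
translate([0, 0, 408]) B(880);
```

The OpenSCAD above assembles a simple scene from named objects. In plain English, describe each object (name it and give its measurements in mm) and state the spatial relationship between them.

A is a simple wooden stool: a rectangular seat 255 mm (x) by 344 mm (y), 22 mm thick, top face at z = 408 mm, on four square legs, each 38×38 mm in cross-section. The legs rest on z = 0, each flush with a corner of the seat.

B is a rectangular beam 880 mm long (x), 52 mm deep (y), 46 mm thick (z).

The beam spans the tops of two stools placed 370 mm apart, resting at z = 408 mm.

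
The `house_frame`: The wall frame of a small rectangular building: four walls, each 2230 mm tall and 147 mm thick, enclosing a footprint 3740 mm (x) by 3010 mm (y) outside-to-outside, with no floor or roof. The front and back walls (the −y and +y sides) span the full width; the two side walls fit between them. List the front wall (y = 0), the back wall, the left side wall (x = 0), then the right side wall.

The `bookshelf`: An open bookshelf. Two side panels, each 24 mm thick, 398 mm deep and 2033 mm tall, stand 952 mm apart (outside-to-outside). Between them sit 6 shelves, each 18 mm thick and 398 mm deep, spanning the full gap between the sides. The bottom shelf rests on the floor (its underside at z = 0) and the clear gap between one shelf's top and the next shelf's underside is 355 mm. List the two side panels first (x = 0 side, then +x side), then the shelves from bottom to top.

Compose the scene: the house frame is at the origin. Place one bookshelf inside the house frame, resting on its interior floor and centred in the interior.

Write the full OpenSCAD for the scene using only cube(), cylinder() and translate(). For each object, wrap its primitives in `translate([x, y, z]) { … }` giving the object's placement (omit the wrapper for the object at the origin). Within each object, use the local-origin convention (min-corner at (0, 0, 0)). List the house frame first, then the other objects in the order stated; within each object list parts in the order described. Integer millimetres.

cube([3740, 147, 2230]);
translate([0, 2863, 0]) cube([3740, 147, 2230]);
translate([0, 147, 0]) cube([147, 2716, 2230]);
translate([3593, 147, 0]) cube([147, 2716, 2230]);
translate([1394, 1306, 0]) {
  cube([24, 398, 2033]);
  translate([928, 0, 0]) cube([24, 398, 2033]);
  translate([24, 0, 0]) cube([904, 398, 18]);
  translate([24, 0, 373]) cube([904, 398, 18]);
  translate([24, 0, 746]) cube([904, 398, 18]);
  translate([24, 0, 1119]) cube([904, 398, 18]);
  translate([24, 0, 1492]) cube([904, 398, 18]);
  translate([24, 0, 1865]) cube([904, 398, 18]);
}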